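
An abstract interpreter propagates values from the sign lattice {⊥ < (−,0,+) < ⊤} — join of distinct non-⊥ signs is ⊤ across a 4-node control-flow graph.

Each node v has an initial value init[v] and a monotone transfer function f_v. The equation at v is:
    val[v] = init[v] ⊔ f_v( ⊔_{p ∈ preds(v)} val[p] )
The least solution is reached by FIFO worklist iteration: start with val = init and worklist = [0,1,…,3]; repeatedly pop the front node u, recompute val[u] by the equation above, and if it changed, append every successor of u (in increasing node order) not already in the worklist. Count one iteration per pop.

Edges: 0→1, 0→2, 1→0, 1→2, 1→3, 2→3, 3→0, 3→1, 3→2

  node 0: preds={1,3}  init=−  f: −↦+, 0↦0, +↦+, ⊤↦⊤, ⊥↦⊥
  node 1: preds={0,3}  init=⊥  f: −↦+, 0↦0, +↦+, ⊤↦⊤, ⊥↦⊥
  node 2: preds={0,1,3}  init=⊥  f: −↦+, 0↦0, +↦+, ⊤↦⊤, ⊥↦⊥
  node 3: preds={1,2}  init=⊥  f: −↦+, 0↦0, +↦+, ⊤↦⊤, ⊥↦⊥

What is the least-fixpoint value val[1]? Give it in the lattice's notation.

Worklist (9 pops):
  #1 pop 0: in=⊥ → − (no change)
  #2 pop 1: in=− → + (was ⊥); enqueue [0]
  #3 pop 2: in=⊤ → ⊤ (was ⊥); enqueue []
  #4 pop 3: in=⊤ → ⊤ (was ⊥); enqueue [1,2]
  #5 pop 0: in=⊤ → ⊤ (was −); enqueue []
  #6 pop 1: in=⊤ → ⊤ (was +); enqueue [0,3]
  #7 pop 2: in=⊤ → ⊤ (no change)
  #8 pop 0: in=⊤ → ⊤ (no change)
  #9 pop 3: in=⊤ → ⊤ (no change)

Fixpoint:
  val[0] = ⊤
  val[1] = ⊤
  val[2] = ⊤
  val[3] = ⊤

⊤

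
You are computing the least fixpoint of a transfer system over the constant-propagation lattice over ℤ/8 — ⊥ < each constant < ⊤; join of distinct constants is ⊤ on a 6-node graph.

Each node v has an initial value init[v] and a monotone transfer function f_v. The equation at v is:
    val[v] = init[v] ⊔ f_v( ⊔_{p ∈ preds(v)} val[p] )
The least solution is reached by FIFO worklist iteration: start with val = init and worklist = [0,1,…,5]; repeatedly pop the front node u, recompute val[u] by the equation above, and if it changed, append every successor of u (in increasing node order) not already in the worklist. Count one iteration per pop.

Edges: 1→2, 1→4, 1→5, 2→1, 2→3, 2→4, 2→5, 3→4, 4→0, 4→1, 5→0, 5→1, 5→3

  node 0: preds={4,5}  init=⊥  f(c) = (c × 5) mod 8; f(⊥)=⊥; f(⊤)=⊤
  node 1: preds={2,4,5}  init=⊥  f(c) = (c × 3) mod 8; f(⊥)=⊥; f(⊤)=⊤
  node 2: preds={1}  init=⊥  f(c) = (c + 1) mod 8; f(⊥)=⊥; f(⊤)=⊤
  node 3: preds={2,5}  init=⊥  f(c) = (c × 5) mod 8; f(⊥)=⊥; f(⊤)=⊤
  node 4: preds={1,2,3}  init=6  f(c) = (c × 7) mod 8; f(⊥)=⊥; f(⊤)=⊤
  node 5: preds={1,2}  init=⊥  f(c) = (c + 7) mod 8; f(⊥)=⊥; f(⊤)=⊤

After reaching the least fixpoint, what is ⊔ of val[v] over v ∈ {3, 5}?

Iteration log — 14 steps:
  step 1. node 0  ⊔preds=6  new=6  old=⊥  +wl: 
  step 2. node 1  ⊔preds=6  new=2  old=⊥  +wl: 
  step 3. node 2  ⊔preds=2  new=3  old=⊥  +wl: 1
  step 4. node 3  ⊔preds=3  new=7  old=⊥  +wl: 
  step 5. node 4  ⊔preds=⊤  new=⊤  old=6  +wl: 0
  step 6. node 5  ⊔preds=⊤  new=⊤  old=⊥  +wl: 3
  step 7. node 1  ⊔preds=⊤  new=⊤  old=2  +wl: 2,4,5
  step 8. node 0  ⊔preds=⊤  new=⊤  old=6  +wl: 
  step 9. node 3  ⊔preds=⊤  new=⊤  old=7  +wl: 
  step 10. node 2  ⊔preds=⊤  new=⊤  old=3  +wl: 1,3
  step 11. node 4  ⊔preds=⊤  new=⊤  stable
  step 12. node 5  ⊔preds=⊤  new=⊤  stable
  step 13. node 1  ⊔preds=⊤  new=⊤  stable
  step 14. node 3  ⊔preds=⊤  new=⊤  stable

Least fixpoint reached:
  node 0: ⊤
  node 1: ⊤
  node 2: ⊤
  node 3: ⊤
  node 4: ⊤
  node 5: ⊤

⊤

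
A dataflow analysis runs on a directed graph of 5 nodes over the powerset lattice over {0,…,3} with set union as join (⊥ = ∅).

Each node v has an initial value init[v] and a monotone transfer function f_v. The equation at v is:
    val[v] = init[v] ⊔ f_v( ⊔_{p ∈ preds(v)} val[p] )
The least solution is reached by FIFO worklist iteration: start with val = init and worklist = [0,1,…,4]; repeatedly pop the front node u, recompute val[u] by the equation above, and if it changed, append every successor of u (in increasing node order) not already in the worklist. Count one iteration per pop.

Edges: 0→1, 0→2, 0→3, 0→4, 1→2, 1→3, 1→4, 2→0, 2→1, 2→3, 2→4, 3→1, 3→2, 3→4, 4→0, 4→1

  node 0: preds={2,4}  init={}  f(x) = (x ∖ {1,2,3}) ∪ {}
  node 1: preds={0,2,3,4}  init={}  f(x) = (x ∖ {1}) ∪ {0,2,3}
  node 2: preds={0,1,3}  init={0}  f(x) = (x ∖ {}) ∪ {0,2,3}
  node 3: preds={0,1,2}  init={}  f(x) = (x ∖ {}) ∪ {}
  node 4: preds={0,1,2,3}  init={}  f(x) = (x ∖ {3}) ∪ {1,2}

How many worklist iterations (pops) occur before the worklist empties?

8

Worklist (8 pops):
  #1 pop 0: in={0} → {0} (was {}); enqueue []
  #2 pop 1: in={0} → {0,2,3} (was {}); enqueue []
  #3 pop 2: in={0,2,3} → {0,2,3} (was {0}); enqueue [0,1]
  #4 pop 3: in={0,2,3} → {0,2,3} (was {}); enqueue [2]
  #5 pop 4: in={0,2,3} → {0,1,2} (was {}); enqueue []
  #6 pop 0: in={0,1,2,3} → {0} (no change)
  #7 pop 1: in={0,1,2,3} → {0,2,3} (no change)
  #8 pop 2: in={0,2,3} → {0,2,3} (no change)

Fixpoint:
  val[0] = {0}
  val[1] = {0,2,3}
  val[2] = {0,2,3}
  val[3] = {0,2,3}
  val[4] = {0,1,2}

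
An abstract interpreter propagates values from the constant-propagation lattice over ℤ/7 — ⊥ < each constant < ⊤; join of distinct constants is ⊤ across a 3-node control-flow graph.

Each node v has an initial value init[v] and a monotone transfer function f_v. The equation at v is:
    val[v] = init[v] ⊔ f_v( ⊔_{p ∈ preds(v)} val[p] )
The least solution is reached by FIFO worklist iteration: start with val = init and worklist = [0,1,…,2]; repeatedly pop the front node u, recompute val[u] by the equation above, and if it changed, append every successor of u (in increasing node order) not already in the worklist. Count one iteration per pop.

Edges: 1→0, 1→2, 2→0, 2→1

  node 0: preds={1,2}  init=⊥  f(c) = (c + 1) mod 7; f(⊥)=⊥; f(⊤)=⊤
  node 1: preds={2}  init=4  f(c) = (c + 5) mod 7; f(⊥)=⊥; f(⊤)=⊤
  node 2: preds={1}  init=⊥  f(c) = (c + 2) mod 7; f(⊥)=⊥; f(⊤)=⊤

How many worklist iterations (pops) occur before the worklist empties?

5

Worklist (5 pops):
  #1 pop 0: in=4 → 5 (was ⊥); enqueue []
  #2 pop 1: in=⊥ → 4 (no change)
  #3 pop 2: in=4 → 6 (was ⊥); enqueue [0,1]
  #4 pop 0: in=⊤ → ⊤ (was 5); enqueue []
  #5 pop 1: in=6 → 4 (no change)

Fixpoint:
  val[0] = ⊤
  val[1] = 4
  val[2] = 6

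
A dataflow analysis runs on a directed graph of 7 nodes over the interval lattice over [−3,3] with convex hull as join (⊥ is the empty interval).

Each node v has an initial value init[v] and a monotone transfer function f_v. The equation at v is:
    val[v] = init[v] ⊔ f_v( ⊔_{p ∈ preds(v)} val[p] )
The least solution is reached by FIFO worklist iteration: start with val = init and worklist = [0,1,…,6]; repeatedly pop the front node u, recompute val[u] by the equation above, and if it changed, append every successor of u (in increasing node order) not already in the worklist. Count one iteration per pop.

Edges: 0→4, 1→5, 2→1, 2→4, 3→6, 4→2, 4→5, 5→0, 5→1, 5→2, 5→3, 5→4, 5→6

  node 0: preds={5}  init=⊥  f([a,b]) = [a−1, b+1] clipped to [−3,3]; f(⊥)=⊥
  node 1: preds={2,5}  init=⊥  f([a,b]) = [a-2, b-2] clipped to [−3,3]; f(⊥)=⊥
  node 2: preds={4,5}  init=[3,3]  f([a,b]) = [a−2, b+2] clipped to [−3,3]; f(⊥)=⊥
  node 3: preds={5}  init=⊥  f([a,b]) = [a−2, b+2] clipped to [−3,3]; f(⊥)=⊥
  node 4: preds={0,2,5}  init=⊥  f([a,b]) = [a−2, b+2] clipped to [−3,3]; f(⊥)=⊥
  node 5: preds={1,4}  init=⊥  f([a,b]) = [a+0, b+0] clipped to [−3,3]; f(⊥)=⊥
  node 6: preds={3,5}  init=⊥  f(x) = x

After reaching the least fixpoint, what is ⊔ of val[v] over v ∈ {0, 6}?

[-3,3]

Trace (20 dequeues):
  [1] u=0 | in ⊥ | out ⊥ | ==
  [2] u=1 | in [3,3] | out [1,1] | prev ⊥ | push {}
  [3] u=2 | in ⊥ | out [3,3] | ==
  [4] u=3 | in ⊥ | out ⊥ | ==
  [5] u=4 | in [3,3] | out [1,3] | prev ⊥ | push {2}
  [6] u=5 | in [1,3] | out [1,3] | prev ⊥ | push {0,1,3,4}
  [7] u=6 | in [1,3] | out [1,3] | prev ⊥ | push {}
  [8] u=2 | in [1,3] | out [-1,3] | prev [3,3] | push {}
  [9] u=0 | in [1,3] | out [0,3] | prev ⊥ | push {}
  [10] u=1 | in [-1,3] | out [-3,1] | prev [1,1] | push {5}
  [11] u=3 | in [1,3] | out [-1,3] | prev ⊥ | push {6}
  [12] u=4 | in [-1,3] | out [-3,3] | prev [1,3] | push {2}
  [13] u=5 | in [-3,3] | out [-3,3] | prev [1,3] | push {0,1,3,4}
  [14] u=6 | in [-3,3] | out [-3,3] | prev [1,3] | push {}
  [15] u=2 | in [-3,3] | out [-3,3] | prev [-1,3] | push {}
  [16] u=0 | in [-3,3] | out [-3,3] | prev [0,3] | push {}
  [17] u=1 | in [-3,3] | out [-3,1] | ==
  [18] u=3 | in [-3,3] | out [-3,3] | prev [-1,3] | push {6}
  [19] u=4 | in [-3,3] | out [-3,3] | ==
  [20] u=6 | in [-3,3] | out [-3,3] | ==

Converged values:
  [0] [-3,3]
  [1] [-3,1]
  [2] [-3,3]
  [3] [-3,3]
  [4] [-3,3]
  [5] [-3,3]
  [6] [-3,3]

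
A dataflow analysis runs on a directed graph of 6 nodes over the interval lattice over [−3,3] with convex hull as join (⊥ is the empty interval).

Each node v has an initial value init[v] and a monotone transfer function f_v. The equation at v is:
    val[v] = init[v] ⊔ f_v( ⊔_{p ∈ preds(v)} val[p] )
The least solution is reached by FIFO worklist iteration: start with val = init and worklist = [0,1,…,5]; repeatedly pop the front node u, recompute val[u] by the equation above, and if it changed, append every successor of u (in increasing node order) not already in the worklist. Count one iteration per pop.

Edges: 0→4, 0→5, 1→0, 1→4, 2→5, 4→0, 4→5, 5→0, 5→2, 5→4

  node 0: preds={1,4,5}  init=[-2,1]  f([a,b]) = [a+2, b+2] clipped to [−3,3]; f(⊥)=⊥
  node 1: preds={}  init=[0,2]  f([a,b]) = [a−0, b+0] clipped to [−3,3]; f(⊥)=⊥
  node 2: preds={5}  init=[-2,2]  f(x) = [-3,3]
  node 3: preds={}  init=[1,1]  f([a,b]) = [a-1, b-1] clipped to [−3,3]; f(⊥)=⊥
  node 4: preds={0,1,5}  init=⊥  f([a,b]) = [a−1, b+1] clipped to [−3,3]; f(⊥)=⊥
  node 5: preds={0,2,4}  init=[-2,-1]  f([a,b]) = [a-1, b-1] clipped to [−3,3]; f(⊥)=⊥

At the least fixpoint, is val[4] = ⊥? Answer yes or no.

no

Worklist (9 pops):
  #1 pop 0: in=[-2,2] → [-2,3] (was [-2,1]); enqueue []
  #2 pop 1: in=⊥ → [0,2] (no change)
  #3 pop 2: in=[-2,-1] → [-3,3] (was [-2,2]); enqueue []
  #4 pop 3: in=⊥ → [1,1] (no change)
  #5 pop 4: in=[-2,3] → [-3,3] (was ⊥); enqueue [0]
  #6 pop 5: in=[-3,3] → [-3,2] (was [-2,-1]); enqueue [2,4]
  #7 pop 0: in=[-3,3] → [-2,3] (no change)
  #8 pop 2: in=[-3,2] → [-3,3] (no change)
  #9 pop 4: in=[-3,3] → [-3,3] (no change)

Fixpoint:
  val[0] = [-2,3]
  val[1] = [0,2]
  val[2] = [-3,3]
  val[3] = [1,1]
  val[4] = [-3,3]
  val[5] = [-3,2]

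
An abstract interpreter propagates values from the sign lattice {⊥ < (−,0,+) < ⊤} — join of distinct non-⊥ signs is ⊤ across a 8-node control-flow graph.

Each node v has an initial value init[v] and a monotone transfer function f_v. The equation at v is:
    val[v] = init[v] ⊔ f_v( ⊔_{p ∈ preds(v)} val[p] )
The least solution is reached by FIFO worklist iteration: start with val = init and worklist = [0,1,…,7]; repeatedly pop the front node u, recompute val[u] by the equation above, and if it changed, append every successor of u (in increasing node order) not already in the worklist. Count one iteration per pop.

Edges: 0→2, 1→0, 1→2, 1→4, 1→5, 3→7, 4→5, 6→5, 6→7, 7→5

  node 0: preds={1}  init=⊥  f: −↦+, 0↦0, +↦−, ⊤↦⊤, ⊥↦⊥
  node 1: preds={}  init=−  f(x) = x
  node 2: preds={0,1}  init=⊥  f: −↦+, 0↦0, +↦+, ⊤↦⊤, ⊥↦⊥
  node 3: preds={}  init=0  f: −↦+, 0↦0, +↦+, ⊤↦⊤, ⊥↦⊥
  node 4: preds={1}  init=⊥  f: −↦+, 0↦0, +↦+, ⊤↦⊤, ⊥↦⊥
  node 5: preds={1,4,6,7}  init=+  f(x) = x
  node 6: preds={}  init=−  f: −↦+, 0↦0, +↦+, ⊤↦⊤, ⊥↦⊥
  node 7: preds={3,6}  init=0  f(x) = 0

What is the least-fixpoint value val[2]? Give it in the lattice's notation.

⊤

Worklist (8 pops):
  #1 pop 0: in=− → + (was ⊥); enqueue []
  #2 pop 1: in=⊥ → − (no change)
  #3 pop 2: in=⊤ → ⊤ (was ⊥); enqueue []
  #4 pop 3: in=⊥ → 0 (no change)
  #5 pop 4: in=− → + (was ⊥); enqueue []
  #6 pop 5: in=⊤ → ⊤ (was +); enqueue []
  #7 pop 6: in=⊥ → − (no change)
  #8 pop 7: in=⊤ → 0 (no change)

Fixpoint:
  val[0] = +
  val[1] = −
  val[2] = ⊤
  val[3] = 0
  val[4] = +
  val[5] = ⊤
  val[6] = −
  val[7] = 0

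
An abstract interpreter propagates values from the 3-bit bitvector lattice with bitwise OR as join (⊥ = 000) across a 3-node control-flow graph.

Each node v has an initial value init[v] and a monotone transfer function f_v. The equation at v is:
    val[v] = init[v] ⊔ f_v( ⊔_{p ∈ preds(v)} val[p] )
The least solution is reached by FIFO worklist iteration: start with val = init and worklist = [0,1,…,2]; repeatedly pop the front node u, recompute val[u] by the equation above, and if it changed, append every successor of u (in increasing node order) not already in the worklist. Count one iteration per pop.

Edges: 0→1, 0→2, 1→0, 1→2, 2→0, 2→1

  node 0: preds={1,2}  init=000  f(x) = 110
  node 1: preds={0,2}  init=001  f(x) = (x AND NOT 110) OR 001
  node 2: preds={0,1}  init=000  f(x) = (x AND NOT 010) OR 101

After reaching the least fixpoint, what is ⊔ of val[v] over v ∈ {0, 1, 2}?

Trace (5 dequeues):
  [1] u=0 | in 001 | out 110 | prev 000 | push {}
  [2] u=1 | in 110 | out 001 | ==
  [3] u=2 | in 111 | out 101 | prev 000 | push {0,1}
  [4] u=0 | in 101 | out 110 | ==
  [5] u=1 | in 111 | out 001 | ==

Converged values:
  [0] 110
  [1] 001
  [2] 101

111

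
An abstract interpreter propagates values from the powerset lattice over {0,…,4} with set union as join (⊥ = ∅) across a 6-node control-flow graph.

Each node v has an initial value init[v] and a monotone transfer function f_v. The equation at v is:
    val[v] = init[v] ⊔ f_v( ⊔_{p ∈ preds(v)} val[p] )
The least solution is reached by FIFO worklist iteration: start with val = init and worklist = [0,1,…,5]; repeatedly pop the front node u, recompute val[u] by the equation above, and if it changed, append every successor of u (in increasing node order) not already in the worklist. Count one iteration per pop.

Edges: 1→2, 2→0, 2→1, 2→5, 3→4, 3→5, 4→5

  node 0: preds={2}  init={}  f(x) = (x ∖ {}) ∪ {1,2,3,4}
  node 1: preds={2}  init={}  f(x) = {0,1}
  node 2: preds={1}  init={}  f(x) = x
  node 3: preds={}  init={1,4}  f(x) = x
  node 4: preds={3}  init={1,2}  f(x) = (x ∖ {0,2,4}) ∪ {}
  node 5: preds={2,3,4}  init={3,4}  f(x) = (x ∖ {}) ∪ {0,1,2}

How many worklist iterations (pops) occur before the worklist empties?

8

Trace (8 dequeues):
  [1] u=0 | in {} | out {1,2,3,4} | prev {} | push {}
  [2] u=1 | in {} | out {0,1} | prev {} | push {}
  [3] u=2 | in {0,1} | out {0,1} | prev {} | push {0,1}
  [4] u=3 | in {} | out {1,4} | ==
  [5] u=4 | in {1,4} | out {1,2} | ==
  [6] u=5 | in {0,1,2,4} | out {0,1,2,3,4} | prev {3,4} | push {}
  [7] u=0 | in {0,1} | out {0,1,2,3,4} | prev {1,2,3,4} | push {}
  [8] u=1 | in {0,1} | out {0,1} | ==

Converged values:
  [0] {0,1,2,3,4}
  [1] {0,1}
  [2] {0,1}
  [3] {1,4}
  [4] {1,2}
  [5] {0,1,2,3,4}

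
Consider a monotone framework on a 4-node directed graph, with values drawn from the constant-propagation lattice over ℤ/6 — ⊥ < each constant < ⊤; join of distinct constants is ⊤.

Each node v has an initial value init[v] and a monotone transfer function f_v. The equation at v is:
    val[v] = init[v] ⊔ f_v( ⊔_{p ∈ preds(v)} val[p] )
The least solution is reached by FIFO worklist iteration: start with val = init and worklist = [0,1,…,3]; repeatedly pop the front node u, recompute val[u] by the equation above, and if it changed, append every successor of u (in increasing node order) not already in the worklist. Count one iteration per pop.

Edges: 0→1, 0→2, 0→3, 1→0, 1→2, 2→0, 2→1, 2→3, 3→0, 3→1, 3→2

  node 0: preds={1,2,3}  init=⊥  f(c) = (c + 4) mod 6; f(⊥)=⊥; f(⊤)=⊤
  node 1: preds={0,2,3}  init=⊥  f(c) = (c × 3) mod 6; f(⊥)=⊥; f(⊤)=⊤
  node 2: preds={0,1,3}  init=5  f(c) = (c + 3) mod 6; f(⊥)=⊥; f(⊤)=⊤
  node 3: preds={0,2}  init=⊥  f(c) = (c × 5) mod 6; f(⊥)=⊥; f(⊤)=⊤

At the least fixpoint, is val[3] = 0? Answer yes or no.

no

Iteration log — 8 steps:
  step 1. node 0  ⊔preds=5  new=3  old=⊥  +wl: 
  step 2. node 1  ⊔preds=⊤  new=⊤  old=⊥  +wl: 0
  step 3. node 2  ⊔preds=⊤  new=⊤  old=5  +wl: 1
  step 4. node 3  ⊔preds=⊤  new=⊤  old=⊥  +wl: 2
  step 5. node 0  ⊔preds=⊤  new=⊤  old=3  +wl: 3
  step 6. node 1  ⊔preds=⊤  new=⊤  stable
  step 7. node 2  ⊔preds=⊤  new=⊤  stable
  step 8. node 3  ⊔preds=⊤  new=⊤  stable

Least fixpoint reached:
  node 0: ⊤
  node 1: ⊤
  node 2: ⊤
  node 3: ⊤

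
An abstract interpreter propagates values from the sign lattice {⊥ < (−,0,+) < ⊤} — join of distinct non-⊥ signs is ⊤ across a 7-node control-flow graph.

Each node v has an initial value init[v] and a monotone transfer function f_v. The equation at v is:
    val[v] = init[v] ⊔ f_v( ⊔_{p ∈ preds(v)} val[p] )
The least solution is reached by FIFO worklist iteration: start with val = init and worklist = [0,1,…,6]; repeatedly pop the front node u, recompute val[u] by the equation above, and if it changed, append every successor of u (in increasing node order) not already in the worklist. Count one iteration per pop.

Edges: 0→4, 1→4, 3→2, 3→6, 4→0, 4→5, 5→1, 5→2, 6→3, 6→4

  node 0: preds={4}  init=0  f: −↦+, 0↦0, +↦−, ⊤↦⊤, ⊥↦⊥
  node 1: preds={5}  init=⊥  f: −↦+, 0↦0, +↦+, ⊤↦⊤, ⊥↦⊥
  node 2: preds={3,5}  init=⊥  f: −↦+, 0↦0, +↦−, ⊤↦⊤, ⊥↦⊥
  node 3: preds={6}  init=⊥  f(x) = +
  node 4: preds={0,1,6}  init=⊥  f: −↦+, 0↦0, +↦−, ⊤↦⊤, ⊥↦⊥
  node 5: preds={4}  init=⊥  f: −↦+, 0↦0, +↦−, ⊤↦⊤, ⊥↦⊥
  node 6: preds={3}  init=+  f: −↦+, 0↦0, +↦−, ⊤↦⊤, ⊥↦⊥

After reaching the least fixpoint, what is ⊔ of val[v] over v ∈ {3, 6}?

Trace (12 dequeues):
  [1] u=0 | in ⊥ | out 0 | ==
  [2] u=1 | in ⊥ | out ⊥ | ==
  [3] u=2 | in ⊥ | out ⊥ | ==
  [4] u=3 | in + | out + | prev ⊥ | push {2}
  [5] u=4 | in ⊤ | out ⊤ | prev ⊥ | push {0}
  [6] u=5 | in ⊤ | out ⊤ | prev ⊥ | push {1}
  [7] u=6 | in + | out ⊤ | prev + | push {3,4}
  [8] u=2 | in ⊤ | out ⊤ | prev ⊥ | push {}
  [9] u=0 | in ⊤ | out ⊤ | prev 0 | push {}
  [10] u=1 | in ⊤ | out ⊤ | prev ⊥ | push {}
  [11] u=3 | in ⊤ | out + | ==
  [12] u=4 | in ⊤ | out ⊤ | ==

Converged values:
  [0] ⊤
  [1] ⊤
  [2] ⊤
  [3] +
  [4] ⊤
  [5] ⊤
  [6] ⊤

⊤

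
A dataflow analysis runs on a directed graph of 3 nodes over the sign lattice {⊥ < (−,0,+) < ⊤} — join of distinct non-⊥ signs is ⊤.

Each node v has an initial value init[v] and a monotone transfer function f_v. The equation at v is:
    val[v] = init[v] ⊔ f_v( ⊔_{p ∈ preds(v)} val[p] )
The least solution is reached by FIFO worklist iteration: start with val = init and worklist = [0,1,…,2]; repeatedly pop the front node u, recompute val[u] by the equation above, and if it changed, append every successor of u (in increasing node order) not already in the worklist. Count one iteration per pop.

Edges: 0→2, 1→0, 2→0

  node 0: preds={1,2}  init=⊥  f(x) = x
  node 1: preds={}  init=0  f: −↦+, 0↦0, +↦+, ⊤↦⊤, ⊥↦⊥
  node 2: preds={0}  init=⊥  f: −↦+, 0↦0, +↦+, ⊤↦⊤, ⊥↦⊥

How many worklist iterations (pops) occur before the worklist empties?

Trace (4 dequeues):
  [1] u=0 | in 0 | out 0 | prev ⊥ | push {}
  [2] u=1 | in ⊥ | out 0 | ==
  [3] u=2 | in 0 | out 0 | prev ⊥ | push {0}
  [4] u=0 | in 0 | out 0 | ==

Converged values:
  [0] 0
  [1] 0
  [2] 0

4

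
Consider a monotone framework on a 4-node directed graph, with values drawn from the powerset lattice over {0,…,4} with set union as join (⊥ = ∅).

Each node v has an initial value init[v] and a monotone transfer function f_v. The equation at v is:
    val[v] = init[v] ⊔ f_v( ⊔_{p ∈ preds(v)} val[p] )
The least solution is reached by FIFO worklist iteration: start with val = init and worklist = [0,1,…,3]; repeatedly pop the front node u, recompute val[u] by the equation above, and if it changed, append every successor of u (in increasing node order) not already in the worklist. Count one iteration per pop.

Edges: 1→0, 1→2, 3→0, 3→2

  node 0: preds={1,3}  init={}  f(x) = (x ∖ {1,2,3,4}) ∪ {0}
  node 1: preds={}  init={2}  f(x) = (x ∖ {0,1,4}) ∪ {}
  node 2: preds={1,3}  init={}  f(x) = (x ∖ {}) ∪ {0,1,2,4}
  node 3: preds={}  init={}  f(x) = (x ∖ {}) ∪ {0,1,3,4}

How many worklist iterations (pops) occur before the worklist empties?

6

Worklist (6 pops):
  #1 pop 0: in={2} → {0} (was {}); enqueue []
  #2 pop 1: in={} → {2} (no change)
  #3 pop 2: in={2} → {0,1,2,4} (was {}); enqueue []
  #4 pop 3: in={} → {0,1,3,4} (was {}); enqueue [0,2]
  #5 pop 0: in={0,1,2,3,4} → {0} (no change)
  #6 pop 2: in={0,1,2,3,4} → {0,1,2,3,4} (was {0,1,2,4}); enqueue []

Fixpoint:
  val[0] = {0}
  val[1] = {2}
  val[2] = {0,1,2,3,4}
  val[3] = {0,1,3,4}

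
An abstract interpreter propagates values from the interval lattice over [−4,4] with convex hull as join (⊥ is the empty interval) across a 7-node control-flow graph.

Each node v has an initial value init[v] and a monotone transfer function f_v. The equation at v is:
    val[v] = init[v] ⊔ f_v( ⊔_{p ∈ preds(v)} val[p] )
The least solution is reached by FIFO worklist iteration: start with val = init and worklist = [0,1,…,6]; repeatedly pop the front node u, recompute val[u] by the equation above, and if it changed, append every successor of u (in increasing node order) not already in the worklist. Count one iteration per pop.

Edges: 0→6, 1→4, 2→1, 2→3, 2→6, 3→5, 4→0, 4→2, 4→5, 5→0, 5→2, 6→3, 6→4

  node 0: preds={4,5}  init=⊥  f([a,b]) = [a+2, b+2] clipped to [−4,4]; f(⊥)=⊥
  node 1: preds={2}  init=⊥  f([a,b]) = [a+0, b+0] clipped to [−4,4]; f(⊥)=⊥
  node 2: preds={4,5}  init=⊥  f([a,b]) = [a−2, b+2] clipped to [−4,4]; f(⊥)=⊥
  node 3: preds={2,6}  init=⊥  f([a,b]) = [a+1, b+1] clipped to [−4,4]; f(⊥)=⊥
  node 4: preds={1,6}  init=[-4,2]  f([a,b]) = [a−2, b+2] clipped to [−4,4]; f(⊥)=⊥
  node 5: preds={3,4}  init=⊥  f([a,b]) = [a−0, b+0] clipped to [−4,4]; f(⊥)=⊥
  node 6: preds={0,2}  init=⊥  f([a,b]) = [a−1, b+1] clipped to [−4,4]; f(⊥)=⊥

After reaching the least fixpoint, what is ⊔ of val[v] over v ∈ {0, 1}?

[-4,4]

Trace (15 dequeues):
  [1] u=0 | in [-4,2] | out [-2,4] | prev ⊥ | push {}
  [2] u=1 | in ⊥ | out ⊥ | ==
  [3] u=2 | in [-4,2] | out [-4,4] | prev ⊥ | push {1}
  [4] u=3 | in [-4,4] | out [-3,4] | prev ⊥ | push {}
  [5] u=4 | in ⊥ | out [-4,2] | ==
  [6] u=5 | in [-4,4] | out [-4,4] | prev ⊥ | push {0,2}
  [7] u=6 | in [-4,4] | out [-4,4] | prev ⊥ | push {3,4}
  [8] u=1 | in [-4,4] | out [-4,4] | prev ⊥ | push {}
  [9] u=0 | in [-4,4] | out [-2,4] | ==
  [10] u=2 | in [-4,4] | out [-4,4] | ==
  [11] u=3 | in [-4,4] | out [-3,4] | ==
  [12] u=4 | in [-4,4] | out [-4,4] | prev [-4,2] | push {0,2,5}
  [13] u=0 | in [-4,4] | out [-2,4] | ==
  [14] u=2 | in [-4,4] | out [-4,4] | ==
  [15] u=5 | in [-4,4] | out [-4,4] | ==

Converged values:
  [0] [-2,4]
  [1] [-4,4]
  [2] [-4,4]
  [3] [-3,4]
  [4] [-4,4]
  [5] [-4,4]
  [6] [-4,4]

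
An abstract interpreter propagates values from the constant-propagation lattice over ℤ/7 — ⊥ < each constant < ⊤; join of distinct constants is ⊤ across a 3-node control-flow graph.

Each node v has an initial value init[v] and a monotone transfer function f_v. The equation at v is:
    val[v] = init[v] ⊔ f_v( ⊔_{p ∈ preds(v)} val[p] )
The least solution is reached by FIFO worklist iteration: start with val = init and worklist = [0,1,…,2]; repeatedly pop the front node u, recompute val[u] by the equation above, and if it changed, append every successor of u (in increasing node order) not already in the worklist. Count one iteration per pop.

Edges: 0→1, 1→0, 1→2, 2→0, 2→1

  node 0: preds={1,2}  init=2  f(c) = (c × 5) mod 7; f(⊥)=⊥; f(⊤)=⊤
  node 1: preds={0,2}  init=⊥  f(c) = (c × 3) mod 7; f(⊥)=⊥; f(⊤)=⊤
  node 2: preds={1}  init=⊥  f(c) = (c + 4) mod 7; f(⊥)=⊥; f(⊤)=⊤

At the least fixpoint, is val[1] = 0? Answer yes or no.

Iteration log — 9 steps:
  step 1. node 0  ⊔preds=⊥  new=2  stable
  step 2. node 1  ⊔preds=2  new=6  old=⊥  +wl: 0
  step 3. node 2  ⊔preds=6  new=3  old=⊥  +wl: 1
  step 4. node 0  ⊔preds=⊤  new=⊤  old=2  +wl: 
  step 5. node 1  ⊔preds=⊤  new=⊤  old=6  +wl: 0,2
  step 6. node 0  ⊔preds=⊤  new=⊤  stable
  step 7. node 2  ⊔preds=⊤  new=⊤  old=3  +wl: 0,1
  step 8. node 0  ⊔preds=⊤  new=⊤  stable
  step 9. node 1  ⊔preds=⊤  new=⊤  stable

Least fixpoint reached:
  node 0: ⊤
  node 1: ⊤
  node 2: ⊤

no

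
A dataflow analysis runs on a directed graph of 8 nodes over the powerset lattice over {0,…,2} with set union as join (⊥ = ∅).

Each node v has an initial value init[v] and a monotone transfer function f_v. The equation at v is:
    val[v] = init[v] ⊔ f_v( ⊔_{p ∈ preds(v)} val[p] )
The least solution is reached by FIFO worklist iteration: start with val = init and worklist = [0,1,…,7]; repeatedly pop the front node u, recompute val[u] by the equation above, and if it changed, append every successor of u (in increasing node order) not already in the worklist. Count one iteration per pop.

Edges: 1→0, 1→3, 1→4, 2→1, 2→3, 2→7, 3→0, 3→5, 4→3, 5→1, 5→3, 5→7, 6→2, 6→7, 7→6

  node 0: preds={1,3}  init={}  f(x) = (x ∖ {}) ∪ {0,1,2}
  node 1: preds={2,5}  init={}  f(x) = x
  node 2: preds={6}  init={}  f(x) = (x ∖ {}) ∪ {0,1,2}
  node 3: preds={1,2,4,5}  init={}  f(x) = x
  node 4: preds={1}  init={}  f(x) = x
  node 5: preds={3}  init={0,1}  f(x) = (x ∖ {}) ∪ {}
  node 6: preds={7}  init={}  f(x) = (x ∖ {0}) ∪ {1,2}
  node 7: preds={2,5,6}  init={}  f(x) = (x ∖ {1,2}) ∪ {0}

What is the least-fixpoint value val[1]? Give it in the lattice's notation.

Trace (16 dequeues):
  [1] u=0 | in {} | out {0,1,2} | prev {} | push {}
  [2] u=1 | in {0,1} | out {0,1} | prev {} | push {0}
  [3] u=2 | in {} | out {0,1,2} | prev {} | push {1}
  [4] u=3 | in {0,1,2} | out {0,1,2} | prev {} | push {}
  [5] u=4 | in {0,1} | out {0,1} | prev {} | push {3}
  [6] u=5 | in {0,1,2} | out {0,1,2} | prev {0,1} | push {}
  [7] u=6 | in {} | out {1,2} | prev {} | push {2}
  [8] u=7 | in {0,1,2} | out {0} | prev {} | push {6}
  [9] u=0 | in {0,1,2} | out {0,1,2} | ==
  [10] u=1 | in {0,1,2} | out {0,1,2} | prev {0,1} | push {0,4}
  [11] u=3 | in {0,1,2} | out {0,1,2} | ==
  [12] u=2 | in {1,2} | out {0,1,2} | ==
  [13] u=6 | in {0} | out {1,2} | ==
  [14] u=0 | in {0,1,2} | out {0,1,2} | ==
  [15] u=4 | in {0,1,2} | out {0,1,2} | prev {0,1} | push {3}
  [16] u=3 | in {0,1,2} | out {0,1,2} | ==

Converged values:
  [0] {0,1,2}
  [1] {0,1,2}
  [2] {0,1,2}
  [3] {0,1,2}
  [4] {0,1,2}
  [5] {0,1,2}
  [6] {1,2}
  [7] {0}

{0,1,2}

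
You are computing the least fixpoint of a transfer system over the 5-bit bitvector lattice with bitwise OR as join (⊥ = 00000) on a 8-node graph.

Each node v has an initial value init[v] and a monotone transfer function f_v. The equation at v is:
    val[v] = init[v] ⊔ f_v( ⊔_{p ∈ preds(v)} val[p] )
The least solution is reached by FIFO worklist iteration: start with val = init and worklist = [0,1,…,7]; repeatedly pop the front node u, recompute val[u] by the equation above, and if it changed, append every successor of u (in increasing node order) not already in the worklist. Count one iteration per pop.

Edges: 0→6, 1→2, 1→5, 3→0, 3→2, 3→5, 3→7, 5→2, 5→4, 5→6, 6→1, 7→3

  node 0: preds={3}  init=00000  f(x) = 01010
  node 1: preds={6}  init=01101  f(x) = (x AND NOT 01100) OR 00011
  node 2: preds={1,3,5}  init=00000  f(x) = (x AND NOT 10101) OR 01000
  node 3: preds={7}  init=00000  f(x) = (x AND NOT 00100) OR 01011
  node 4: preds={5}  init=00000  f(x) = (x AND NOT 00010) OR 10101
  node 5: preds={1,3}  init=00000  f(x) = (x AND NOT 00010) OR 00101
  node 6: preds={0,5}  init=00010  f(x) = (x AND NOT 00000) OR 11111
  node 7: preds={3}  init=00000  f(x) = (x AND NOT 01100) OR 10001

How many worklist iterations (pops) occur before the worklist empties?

Trace (20 dequeues):
  [1] u=0 | in 00000 | out 01010 | prev 00000 | push {}
  [2] u=1 | in 00010 | out 01111 | prev 01101 | push {}
  [3] u=2 | in 01111 | out 01010 | prev 00000 | push {}
  [4] u=3 | in 00000 | out 01011 | prev 00000 | push {0,2}
  [5] u=4 | in 00000 | out 10101 | prev 00000 | push {}
  [6] u=5 | in 01111 | out 01101 | prev 00000 | push {4}
  [7] u=6 | in 01111 | out 11111 | prev 00010 | push {1}
  [8] u=7 | in 01011 | out 10011 | prev 00000 | push {3}
  [9] u=0 | in 01011 | out 01010 | ==
  [10] u=2 | in 01111 | out 01010 | ==
  [11] u=4 | in 01101 | out 11101 | prev 10101 | push {}
  [12] u=1 | in 11111 | out 11111 | prev 01111 | push {2,5}
  [13] u=3 | in 10011 | out 11011 | prev 01011 | push {0,7}
  [14] u=2 | in 11111 | out 01010 | ==
  [15] u=5 | in 11111 | out 11101 | prev 01101 | push {2,4,6}
  [16] u=0 | in 11011 | out 01010 | ==
  [17] u=7 | in 11011 | out 10011 | ==
  [18] u=2 | in 11111 | out 01010 | ==
  [19] u=4 | in 11101 | out 11101 | ==
  [20] u=6 | in 11111 | out 11111 | ==

Converged values:
  [0] 01010
  [1] 11111
  [2] 01010
  [3] 11011
  [4] 11101
  [5] 11101
  [6] 11111
  [7] 10011

20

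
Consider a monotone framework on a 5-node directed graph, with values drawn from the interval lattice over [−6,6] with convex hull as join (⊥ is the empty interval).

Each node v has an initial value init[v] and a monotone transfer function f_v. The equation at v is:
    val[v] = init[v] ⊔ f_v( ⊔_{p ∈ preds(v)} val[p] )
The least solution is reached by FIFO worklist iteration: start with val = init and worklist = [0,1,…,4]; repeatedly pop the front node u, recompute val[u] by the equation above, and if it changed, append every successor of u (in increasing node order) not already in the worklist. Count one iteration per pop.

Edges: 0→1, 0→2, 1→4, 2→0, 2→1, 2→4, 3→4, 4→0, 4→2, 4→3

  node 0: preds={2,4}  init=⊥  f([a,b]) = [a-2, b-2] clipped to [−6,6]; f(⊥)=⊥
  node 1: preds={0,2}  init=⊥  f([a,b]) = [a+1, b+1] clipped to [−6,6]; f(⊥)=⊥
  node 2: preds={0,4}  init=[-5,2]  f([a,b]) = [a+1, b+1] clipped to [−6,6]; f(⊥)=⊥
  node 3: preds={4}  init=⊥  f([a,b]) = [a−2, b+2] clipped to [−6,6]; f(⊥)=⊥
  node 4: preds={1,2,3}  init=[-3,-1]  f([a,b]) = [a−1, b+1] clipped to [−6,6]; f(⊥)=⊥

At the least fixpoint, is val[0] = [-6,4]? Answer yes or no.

yes

Trace (18 dequeues):
  [1] u=0 | in [-5,2] | out [-6,0] | prev ⊥ | push {}
  [2] u=1 | in [-6,2] | out [-5,3] | prev ⊥ | push {}
  [3] u=2 | in [-6,0] | out [-5,2] | ==
  [4] u=3 | in [-3,-1] | out [-5,1] | prev ⊥ | push {}
  [5] u=4 | in [-5,3] | out [-6,4] | prev [-3,-1] | push {0,2,3}
  [6] u=0 | in [-6,4] | out [-6,2] | prev [-6,0] | push {1}
  [7] u=2 | in [-6,4] | out [-5,5] | prev [-5,2] | push {0,4}
  [8] u=3 | in [-6,4] | out [-6,6] | prev [-5,1] | push {}
  [9] u=1 | in [-6,5] | out [-5,6] | prev [-5,3] | push {}
  [10] u=0 | in [-6,5] | out [-6,3] | prev [-6,2] | push {1,2}
  [11] u=4 | in [-6,6] | out [-6,6] | prev [-6,4] | push {0,3}
  [12] u=1 | in [-6,5] | out [-5,6] | ==
  [13] u=2 | in [-6,6] | out [-5,6] | prev [-5,5] | push {1,4}
  [14] u=0 | in [-6,6] | out [-6,4] | prev [-6,3] | push {2}
  [15] u=3 | in [-6,6] | out [-6,6] | ==
  [16] u=1 | in [-6,6] | out [-5,6] | ==
  [17] u=4 | in [-6,6] | out [-6,6] | ==
  [18] u=2 | in [-6,6] | out [-5,6] | ==

Converged values:
  [0] [-6,4]
  [1] [-5,6]
  [2] [-5,6]
  [3] [-6,6]
  [4] [-6,6]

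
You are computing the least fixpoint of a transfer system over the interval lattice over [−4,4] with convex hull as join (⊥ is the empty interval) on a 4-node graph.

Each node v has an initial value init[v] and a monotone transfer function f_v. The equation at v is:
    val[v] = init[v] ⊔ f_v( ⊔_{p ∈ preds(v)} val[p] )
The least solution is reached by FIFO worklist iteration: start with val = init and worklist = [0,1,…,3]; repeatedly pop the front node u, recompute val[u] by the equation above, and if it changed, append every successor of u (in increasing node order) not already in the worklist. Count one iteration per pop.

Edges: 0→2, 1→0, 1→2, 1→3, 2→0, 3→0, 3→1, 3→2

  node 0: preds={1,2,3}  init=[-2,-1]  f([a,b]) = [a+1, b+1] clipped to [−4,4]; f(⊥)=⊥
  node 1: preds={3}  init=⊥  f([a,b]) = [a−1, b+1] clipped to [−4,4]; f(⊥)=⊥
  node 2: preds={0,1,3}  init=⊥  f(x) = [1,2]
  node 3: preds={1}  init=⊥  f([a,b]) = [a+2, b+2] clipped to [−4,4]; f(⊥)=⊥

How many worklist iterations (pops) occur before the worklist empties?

Trace (6 dequeues):
  [1] u=0 | in ⊥ | out [-2,-1] | ==
  [2] u=1 | in ⊥ | out ⊥ | ==
  [3] u=2 | in [-2,-1] | out [1,2] | prev ⊥ | push {0}
  [4] u=3 | in ⊥ | out ⊥ | ==
  [5] u=0 | in [1,2] | out [-2,3] | prev [-2,-1] | push {2}
  [6] u=2 | in [-2,3] | out [1,2] | ==

Converged values:
  [0] [-2,3]
  [1] ⊥
  [2] [1,2]
  [3] ⊥

6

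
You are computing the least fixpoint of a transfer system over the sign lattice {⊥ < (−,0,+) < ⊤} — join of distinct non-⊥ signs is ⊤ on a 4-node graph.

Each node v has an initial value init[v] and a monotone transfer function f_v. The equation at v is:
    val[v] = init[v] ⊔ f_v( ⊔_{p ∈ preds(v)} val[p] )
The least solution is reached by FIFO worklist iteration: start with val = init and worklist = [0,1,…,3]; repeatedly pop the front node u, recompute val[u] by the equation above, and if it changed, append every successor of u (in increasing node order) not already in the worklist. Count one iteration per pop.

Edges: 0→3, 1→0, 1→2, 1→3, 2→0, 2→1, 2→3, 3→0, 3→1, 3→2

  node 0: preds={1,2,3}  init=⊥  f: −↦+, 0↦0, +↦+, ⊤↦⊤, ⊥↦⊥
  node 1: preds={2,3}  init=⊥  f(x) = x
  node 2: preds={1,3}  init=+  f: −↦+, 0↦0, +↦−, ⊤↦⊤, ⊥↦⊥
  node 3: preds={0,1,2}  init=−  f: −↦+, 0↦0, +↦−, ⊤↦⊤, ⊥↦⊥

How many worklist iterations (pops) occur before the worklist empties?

Iteration log — 7 steps:
  step 1. node 0  ⊔preds=⊤  new=⊤  old=⊥  +wl: 
  step 2. node 1  ⊔preds=⊤  new=⊤  old=⊥  +wl: 0
  step 3. node 2  ⊔preds=⊤  new=⊤  old=+  +wl: 1
  step 4. node 3  ⊔preds=⊤  new=⊤  old=−  +wl: 2
  step 5. node 0  ⊔preds=⊤  new=⊤  stable
  step 6. node 1  ⊔preds=⊤  new=⊤  stable
  step 7. node 2  ⊔preds=⊤  new=⊤  stable

Least fixpoint reached:
  node 0: ⊤
  node 1: ⊤
  node 2: ⊤
  node 3: ⊤

7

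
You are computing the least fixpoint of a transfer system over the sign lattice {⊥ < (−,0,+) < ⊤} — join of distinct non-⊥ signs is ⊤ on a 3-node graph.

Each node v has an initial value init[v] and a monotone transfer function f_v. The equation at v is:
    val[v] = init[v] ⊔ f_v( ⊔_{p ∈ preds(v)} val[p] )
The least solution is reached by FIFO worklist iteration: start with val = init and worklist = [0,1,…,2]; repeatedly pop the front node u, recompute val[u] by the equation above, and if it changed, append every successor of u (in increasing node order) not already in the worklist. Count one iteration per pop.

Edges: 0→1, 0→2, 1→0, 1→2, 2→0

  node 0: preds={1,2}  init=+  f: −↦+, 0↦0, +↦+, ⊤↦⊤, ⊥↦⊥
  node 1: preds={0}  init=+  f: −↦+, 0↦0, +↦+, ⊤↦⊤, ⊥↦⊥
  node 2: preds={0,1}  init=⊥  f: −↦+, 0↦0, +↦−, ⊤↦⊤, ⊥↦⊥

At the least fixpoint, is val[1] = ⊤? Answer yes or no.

Trace (7 dequeues):
  [1] u=0 | in + | out + | ==
  [2] u=1 | in + | out + | ==
  [3] u=2 | in + | out − | prev ⊥ | push {0}
  [4] u=0 | in ⊤ | out ⊤ | prev + | push {1,2}
  [5] u=1 | in ⊤ | out ⊤ | prev + | push {0}
  [6] u=2 | in ⊤ | out ⊤ | prev − | push {}
  [7] u=0 | in ⊤ | out ⊤ | ==

Converged values:
  [0] ⊤
  [1] ⊤
  [2] ⊤

yes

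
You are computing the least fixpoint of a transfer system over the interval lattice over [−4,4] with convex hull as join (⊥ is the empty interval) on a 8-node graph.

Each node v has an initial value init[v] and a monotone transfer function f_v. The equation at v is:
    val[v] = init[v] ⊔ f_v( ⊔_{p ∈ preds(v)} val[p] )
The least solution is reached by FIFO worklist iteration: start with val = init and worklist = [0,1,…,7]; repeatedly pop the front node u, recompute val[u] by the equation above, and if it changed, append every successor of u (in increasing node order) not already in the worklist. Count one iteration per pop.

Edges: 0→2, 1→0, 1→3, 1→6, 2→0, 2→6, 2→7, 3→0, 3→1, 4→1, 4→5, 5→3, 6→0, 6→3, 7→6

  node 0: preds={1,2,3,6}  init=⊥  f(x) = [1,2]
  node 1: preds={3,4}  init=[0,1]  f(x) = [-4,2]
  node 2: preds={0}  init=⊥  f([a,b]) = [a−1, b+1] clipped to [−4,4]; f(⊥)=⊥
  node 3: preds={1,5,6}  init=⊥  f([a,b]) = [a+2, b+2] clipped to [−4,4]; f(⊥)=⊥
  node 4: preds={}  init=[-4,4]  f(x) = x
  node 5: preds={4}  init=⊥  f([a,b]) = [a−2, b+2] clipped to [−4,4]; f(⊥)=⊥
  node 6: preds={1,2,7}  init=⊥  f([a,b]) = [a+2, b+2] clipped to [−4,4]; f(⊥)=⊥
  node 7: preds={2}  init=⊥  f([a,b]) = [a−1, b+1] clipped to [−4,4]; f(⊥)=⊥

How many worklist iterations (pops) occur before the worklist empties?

12

Trace (12 dequeues):
  [1] u=0 | in [0,1] | out [1,2] | prev ⊥ | push {}
  [2] u=1 | in [-4,4] | out [-4,2] | prev [0,1] | push {0}
  [3] u=2 | in [1,2] | out [0,3] | prev ⊥ | push {}
  [4] u=3 | in [-4,2] | out [-2,4] | prev ⊥ | push {1}
  [5] u=4 | in ⊥ | out [-4,4] | ==
  [6] u=5 | in [-4,4] | out [-4,4] | prev ⊥ | push {3}
  [7] u=6 | in [-4,3] | out [-2,4] | prev ⊥ | push {}
  [8] u=7 | in [0,3] | out [-1,4] | prev ⊥ | push {6}
  [9] u=0 | in [-4,4] | out [1,2] | ==
  [10] u=1 | in [-4,4] | out [-4,2] | ==
  [11] u=3 | in [-4,4] | out [-2,4] | ==
  [12] u=6 | in [-4,4] | out [-2,4] | ==

Converged values:
  [0] [1,2]
  [1] [-4,2]
  [2] [0,3]
  [3] [-2,4]
  [4] [-4,4]
  [5] [-4,4]
  [6] [-2,4]
  [7] [-1,4]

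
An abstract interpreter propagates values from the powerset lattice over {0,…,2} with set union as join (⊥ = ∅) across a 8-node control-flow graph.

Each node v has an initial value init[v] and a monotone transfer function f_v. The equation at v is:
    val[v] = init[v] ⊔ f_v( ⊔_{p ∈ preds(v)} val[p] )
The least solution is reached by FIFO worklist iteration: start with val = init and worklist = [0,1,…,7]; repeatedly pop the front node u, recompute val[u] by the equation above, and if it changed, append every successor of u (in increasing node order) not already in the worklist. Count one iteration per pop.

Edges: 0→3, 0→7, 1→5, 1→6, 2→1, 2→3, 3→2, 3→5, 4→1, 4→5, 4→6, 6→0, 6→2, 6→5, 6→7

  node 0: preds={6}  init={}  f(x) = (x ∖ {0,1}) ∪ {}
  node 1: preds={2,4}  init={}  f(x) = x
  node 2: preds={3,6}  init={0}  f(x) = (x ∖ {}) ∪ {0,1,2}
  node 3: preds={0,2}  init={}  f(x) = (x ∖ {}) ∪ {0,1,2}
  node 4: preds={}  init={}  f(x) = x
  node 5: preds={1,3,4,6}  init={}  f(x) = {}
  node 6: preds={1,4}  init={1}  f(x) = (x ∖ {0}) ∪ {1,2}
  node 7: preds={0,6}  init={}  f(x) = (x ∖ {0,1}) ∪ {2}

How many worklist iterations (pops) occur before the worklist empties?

15

Trace (15 dequeues):
  [1] u=0 | in {1} | out {} | ==
  [2] u=1 | in {0} | out {0} | prev {} | push {}
  [3] u=2 | in {1} | out {0,1,2} | prev {0} | push {1}
  [4] u=3 | in {0,1,2} | out {0,1,2} | prev {} | push {2}
  [5] u=4 | in {} | out {} | ==
  [6] u=5 | in {0,1,2} | out {} | ==
  [7] u=6 | in {0} | out {1,2} | prev {1} | push {0,5}
  [8] u=7 | in {1,2} | out {2} | prev {} | push {}
  [9] u=1 | in {0,1,2} | out {0,1,2} | prev {0} | push {6}
  [10] u=2 | in {0,1,2} | out {0,1,2} | ==
  [11] u=0 | in {1,2} | out {2} | prev {} | push {3,7}
  [12] u=5 | in {0,1,2} | out {} | ==
  [13] u=6 | in {0,1,2} | out {1,2} | ==
  [14] u=3 | in {0,1,2} | out {0,1,2} | ==
  [15] u=7 | in {1,2} | out {2} | ==

Converged values:
  [0] {2}
  [1] {0,1,2}
  [2] {0,1,2}
  [3] {0,1,2}
  [4] {}
  [5] {}
  [6] {1,2}
  [7] {2}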